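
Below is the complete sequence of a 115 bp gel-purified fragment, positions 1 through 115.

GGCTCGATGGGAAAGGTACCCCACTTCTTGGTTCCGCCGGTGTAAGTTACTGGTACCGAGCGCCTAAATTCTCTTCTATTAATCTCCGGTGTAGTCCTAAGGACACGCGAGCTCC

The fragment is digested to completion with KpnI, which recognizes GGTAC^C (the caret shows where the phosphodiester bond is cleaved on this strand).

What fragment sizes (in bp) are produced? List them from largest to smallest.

59, 37, 19 bp

KpnI sites (GGTACC) start at positions 15, 52.
KpnI cuts after base 5 of each site (before the last base), so after positions 19, 56.
Linear molecule, 2 cuts → 3 fragments:
  1–19 → 19 bp
  20–56 → 37 bp
  57–115 → 59 bp
Sorted largest to smallest: 59, 37, 19 bp.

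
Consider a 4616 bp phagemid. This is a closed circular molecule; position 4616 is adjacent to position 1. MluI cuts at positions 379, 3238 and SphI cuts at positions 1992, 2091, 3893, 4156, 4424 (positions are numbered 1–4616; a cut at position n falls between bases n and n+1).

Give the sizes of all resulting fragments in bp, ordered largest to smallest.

1613, 1147, 655, 571, 268, 263, 99 bp

Combined cut positions (sorted): 379, 1992, 2091, 3238, 3893, 4156, 4424.
Circular molecule, 7 cuts → 7 fragments:
  1992 − 379 = 1613 bp
  2091 − 1992 = 99 bp
  3238 − 2091 = 1147 bp
  3893 − 3238 = 655 bp
  4156 − 3893 = 263 bp
  4424 − 4156 = 268 bp
  wrap: 4616 − 4424 + 379 = 571 bp
Sorted largest to smallest: 1613, 1147, 655, 571, 268, 263, 99 bp.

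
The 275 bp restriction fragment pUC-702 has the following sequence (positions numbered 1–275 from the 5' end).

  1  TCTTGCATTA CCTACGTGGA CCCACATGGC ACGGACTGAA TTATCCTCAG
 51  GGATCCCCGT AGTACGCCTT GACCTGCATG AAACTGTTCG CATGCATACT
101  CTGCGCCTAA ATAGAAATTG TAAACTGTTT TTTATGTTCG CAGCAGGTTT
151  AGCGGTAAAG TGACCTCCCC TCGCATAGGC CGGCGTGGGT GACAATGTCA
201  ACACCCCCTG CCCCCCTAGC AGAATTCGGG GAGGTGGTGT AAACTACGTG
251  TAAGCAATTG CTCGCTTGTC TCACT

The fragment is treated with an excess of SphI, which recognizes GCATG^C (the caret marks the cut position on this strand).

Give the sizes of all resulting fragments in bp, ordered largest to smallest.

The SphI site (GCATGC) starts at position 90.
SphI cuts after base 5 of each site (before the last base), so after position 94.
Linear molecule, 1 cut → 2 fragments:
  1–94 → 94 bp
  95–275 → 181 bp
Sorted largest to smallest: 181, 94 bp.

181, 94 bp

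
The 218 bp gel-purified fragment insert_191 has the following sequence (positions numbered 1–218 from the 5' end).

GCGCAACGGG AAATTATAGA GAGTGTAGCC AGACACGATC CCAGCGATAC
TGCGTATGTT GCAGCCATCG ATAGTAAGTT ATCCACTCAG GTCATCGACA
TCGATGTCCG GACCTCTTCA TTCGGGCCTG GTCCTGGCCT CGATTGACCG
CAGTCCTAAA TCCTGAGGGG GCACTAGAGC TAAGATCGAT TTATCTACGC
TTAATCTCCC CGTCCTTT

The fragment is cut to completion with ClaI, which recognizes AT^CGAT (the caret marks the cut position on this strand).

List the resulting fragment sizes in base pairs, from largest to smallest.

85, 68, 33, 32 bp

ClaI sites (ATCGAT) start at positions 67, 100, 185.
ClaI cuts after base 2 of each site, so after positions 68, 101, 186.
Linear molecule, 3 cuts → 4 fragments:
  1–68 → 68 bp
  69–101 → 33 bp
  102–186 → 85 bp
  187–218 → 32 bp
Sorted largest to smallest: 85, 68, 33, 32 bp.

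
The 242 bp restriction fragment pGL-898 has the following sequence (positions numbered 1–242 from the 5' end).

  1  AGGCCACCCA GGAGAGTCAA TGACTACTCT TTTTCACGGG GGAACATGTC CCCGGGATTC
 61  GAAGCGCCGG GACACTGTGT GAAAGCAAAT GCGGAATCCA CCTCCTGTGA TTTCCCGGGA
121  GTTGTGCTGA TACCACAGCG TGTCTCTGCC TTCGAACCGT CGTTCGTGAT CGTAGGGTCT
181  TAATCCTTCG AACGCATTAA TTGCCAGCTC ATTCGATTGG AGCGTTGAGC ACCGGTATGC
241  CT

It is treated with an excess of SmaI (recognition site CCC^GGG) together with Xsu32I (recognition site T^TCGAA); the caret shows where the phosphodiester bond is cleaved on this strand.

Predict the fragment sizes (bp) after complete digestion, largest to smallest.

SmaI sites (CCCGGG) start at positions 51, 114.
SmaI cuts after base 3 of each site, so after positions 53, 116.
Xsu32I sites (TTCGAA) start at positions 58, 151, 187.
Xsu32I cuts after the first base of each site, so after positions 58, 151, 187.
Combined cut positions: 53, 58, 116, 151, 187.
Linear molecule, 5 cuts → 6 fragments:
  1–53 → 53 bp
  54–58 → 5 bp
  59–116 → 58 bp
  117–151 → 35 bp
  152–187 → 36 bp
  188–242 → 55 bp
Sorted largest to smallest: 58, 55, 53, 36, 35, 5 bp.

58, 55, 53, 36, 35, 5 bp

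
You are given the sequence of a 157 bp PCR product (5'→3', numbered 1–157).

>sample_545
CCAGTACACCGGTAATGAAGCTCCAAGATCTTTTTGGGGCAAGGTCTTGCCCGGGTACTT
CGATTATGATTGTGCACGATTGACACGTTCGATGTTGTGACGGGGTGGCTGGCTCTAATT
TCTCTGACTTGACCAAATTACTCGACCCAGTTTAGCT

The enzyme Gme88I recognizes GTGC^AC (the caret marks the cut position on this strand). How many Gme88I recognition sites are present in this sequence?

1

GTGCAC occurs starting at position 72.
Gme88I cuts at 1 site.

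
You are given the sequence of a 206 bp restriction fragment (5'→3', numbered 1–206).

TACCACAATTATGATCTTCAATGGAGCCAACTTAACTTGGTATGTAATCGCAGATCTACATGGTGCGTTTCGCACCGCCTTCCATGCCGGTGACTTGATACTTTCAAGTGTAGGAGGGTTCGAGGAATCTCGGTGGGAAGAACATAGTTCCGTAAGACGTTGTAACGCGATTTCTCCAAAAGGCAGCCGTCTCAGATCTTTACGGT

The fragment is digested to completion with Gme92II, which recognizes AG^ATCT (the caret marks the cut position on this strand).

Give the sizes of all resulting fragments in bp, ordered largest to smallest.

Gme92II sites (AGATCT) start at positions 52, 194.
Gme92II cuts after base 2 of each site, so after positions 53, 195.
Linear molecule, 2 cuts → 3 fragments:
  1–53 → 53 bp
  54–195 → 142 bp
  196–206 → 11 bp
Sorted largest to smallest: 142, 53, 11 bp.

142, 53, 11 bp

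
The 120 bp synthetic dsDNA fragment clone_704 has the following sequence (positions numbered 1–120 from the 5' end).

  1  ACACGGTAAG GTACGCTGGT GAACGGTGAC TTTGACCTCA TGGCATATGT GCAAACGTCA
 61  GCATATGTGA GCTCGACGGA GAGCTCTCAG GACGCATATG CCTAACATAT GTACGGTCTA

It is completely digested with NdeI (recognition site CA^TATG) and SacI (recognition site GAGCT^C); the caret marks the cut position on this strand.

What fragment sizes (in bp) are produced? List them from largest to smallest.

NdeI sites (CATATG) start at positions 44, 62, 95, 106.
NdeI cuts after base 2 of each site, so after positions 45, 63, 96, 107.
SacI sites (GAGCTC) start at positions 69, 81.
SacI cuts after base 5 of each site (before the last base), so after positions 73, 85.
Combined cut positions: 45, 63, 73, 85, 96, 107.
Linear molecule, 6 cuts → 7 fragments:
  1–45 → 45 bp
  46–63 → 18 bp
  64–73 → 10 bp
  74–85 → 12 bp
  86–96 → 11 bp
  97–107 → 11 bp
  108–120 → 13 bp
Sorted largest to smallest: 45, 18, 13, 12, 11, 11, 10 bp.

45, 18, 13, 12, 11, 11, 10 bp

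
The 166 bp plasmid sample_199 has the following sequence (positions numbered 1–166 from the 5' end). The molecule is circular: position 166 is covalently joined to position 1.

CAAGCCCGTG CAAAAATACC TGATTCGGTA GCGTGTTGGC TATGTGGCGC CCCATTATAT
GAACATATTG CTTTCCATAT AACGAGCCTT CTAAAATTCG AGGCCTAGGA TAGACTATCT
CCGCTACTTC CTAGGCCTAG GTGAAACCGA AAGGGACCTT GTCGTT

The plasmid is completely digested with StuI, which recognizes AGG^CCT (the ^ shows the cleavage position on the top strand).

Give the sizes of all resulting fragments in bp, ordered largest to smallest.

StuI sites (AGGCCT) start at positions 101, 133.
StuI cuts after base 3 of each site, so after positions 103, 135.
Circular molecule, 2 cuts → 2 fragments:
  104–135 → 32 bp
  136–166 then 1–103 → 31 + 103 = 134 bp
Sorted largest to smallest: 134, 32 bp.

134, 32 bp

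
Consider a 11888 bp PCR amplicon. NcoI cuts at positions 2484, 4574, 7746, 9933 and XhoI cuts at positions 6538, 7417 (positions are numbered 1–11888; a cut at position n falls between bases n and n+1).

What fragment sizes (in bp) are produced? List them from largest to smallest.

2484, 2187, 2090, 1964, 1955, 879, 329 bp

Combined cut positions (sorted): 2484, 4574, 6538, 7417, 7746, 9933.
Linear molecule, 6 cuts → 7 fragments:
  2484 − 0 = 2484 bp
  4574 − 2484 = 2090 bp
  6538 − 4574 = 1964 bp
  7417 − 6538 = 879 bp
  7746 − 7417 = 329 bp
  9933 − 7746 = 2187 bp
  11888 − 9933 = 1955 bp
Sorted largest to smallest: 2484, 2187, 2090, 1964, 1955, 879, 329 bp.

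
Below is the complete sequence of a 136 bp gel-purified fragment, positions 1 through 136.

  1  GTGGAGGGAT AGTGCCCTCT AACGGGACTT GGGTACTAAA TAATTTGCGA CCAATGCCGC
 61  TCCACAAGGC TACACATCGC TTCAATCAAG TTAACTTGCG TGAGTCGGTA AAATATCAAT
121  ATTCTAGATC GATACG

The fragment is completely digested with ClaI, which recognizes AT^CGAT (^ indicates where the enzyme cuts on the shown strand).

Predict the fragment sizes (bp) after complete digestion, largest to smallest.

129, 7 bp

The ClaI site (ATCGAT) starts at position 128.
ClaI cuts after base 2 of each site, so after position 129.
Linear molecule, 1 cut → 2 fragments:
  1–129 → 129 bp
  130–136 → 7 bp
Sorted largest to smallest: 129, 7 bp.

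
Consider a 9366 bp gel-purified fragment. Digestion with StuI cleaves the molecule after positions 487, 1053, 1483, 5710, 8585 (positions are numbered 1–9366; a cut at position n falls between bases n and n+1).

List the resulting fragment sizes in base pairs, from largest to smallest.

Linear molecule, 5 cuts → 6 fragments:
  487 − 0 = 487 bp
  1053 − 487 = 566 bp
  1483 − 1053 = 430 bp
  5710 − 1483 = 4227 bp
  8585 − 5710 = 2875 bp
  9366 − 8585 = 781 bp
Sorted largest to smallest: 4227, 2875, 781, 566, 487, 430 bp.

4227, 2875, 781, 566, 487, 430 bp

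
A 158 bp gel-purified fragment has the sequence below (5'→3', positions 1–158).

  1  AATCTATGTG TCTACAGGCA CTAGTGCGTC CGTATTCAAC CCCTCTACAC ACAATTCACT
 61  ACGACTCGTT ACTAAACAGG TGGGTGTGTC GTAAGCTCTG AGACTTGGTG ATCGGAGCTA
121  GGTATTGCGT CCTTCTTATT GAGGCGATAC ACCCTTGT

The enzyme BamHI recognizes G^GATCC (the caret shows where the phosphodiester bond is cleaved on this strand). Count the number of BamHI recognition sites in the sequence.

0

No occurrence of GGATCC is present in the sequence.
BamHI does not cut: 0 sites.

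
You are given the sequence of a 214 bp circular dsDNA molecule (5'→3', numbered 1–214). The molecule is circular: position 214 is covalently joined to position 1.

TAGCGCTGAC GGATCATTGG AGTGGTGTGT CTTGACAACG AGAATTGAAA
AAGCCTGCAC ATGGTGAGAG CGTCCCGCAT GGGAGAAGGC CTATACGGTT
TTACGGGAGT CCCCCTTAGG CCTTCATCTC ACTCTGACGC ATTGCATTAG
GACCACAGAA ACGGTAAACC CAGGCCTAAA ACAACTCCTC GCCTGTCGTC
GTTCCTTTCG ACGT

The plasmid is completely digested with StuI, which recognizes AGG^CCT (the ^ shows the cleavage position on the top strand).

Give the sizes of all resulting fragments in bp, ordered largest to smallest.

StuI sites (AGGCCT) start at positions 87, 118, 172.
StuI cuts after base 3 of each site, so after positions 89, 120, 174.
Circular molecule, 3 cuts → 3 fragments:
  90–120 → 31 bp
  121–174 → 54 bp
  175–214 then 1–89 → 40 + 89 = 129 bp
Sorted largest to smallest: 129, 54, 31 bp.

129, 54, 31 bp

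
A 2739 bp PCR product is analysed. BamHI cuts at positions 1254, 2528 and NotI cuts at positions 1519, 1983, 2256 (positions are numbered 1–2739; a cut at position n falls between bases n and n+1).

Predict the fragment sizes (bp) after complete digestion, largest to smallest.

Combined cut positions (sorted): 1254, 1519, 1983, 2256, 2528.
Linear molecule, 5 cuts → 6 fragments:
  1254 − 0 = 1254 bp
  1519 − 1254 = 265 bp
  1983 − 1519 = 464 bp
  2256 − 1983 = 273 bp
  2528 − 2256 = 272 bp
  2739 − 2528 = 211 bp
Sorted largest to smallest: 1254, 464, 273, 272, 265, 211 bp.

1254, 464, 273, 272, 265, 211 bp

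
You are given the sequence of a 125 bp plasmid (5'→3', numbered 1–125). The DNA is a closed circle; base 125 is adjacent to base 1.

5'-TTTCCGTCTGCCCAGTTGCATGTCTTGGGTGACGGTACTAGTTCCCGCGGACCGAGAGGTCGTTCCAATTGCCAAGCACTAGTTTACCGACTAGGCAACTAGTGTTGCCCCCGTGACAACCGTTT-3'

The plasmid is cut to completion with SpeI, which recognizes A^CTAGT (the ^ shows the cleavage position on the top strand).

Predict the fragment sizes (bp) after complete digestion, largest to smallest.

SpeI sites (ACTAGT) start at positions 37, 78, 98.
SpeI cuts after the first base of each site, so after positions 37, 78, 98.
Circular molecule, 3 cuts → 3 fragments:
  38–78 → 41 bp
  79–98 → 20 bp
  99–125 then 1–37 → 27 + 37 = 64 bp
Sorted largest to smallest: 64, 41, 20 bp.

64, 41, 20 bp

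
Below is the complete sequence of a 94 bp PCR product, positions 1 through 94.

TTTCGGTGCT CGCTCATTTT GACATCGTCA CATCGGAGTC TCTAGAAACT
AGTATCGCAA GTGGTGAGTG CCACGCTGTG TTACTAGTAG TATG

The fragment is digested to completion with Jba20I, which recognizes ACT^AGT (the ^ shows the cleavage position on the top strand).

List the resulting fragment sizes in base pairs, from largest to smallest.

Jba20I sites (ACTAGT) start at positions 48, 83.
Jba20I cuts after base 3 of each site, so after positions 50, 85.
Linear molecule, 2 cuts → 3 fragments:
  1–50 → 50 bp
  51–85 → 35 bp
  86–94 → 9 bp
Sorted largest to smallest: 50, 35, 9 bp.

50, 35, 9 bp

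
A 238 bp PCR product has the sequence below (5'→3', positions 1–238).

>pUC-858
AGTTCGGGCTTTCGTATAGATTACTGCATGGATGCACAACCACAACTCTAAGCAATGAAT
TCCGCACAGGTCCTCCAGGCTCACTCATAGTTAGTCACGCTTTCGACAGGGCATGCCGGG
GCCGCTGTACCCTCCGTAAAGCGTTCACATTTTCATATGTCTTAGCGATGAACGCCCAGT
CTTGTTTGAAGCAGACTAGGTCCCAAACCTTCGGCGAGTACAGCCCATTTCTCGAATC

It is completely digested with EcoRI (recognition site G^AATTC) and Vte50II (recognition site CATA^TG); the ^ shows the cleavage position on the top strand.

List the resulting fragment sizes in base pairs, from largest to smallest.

The EcoRI site (GAATTC) starts at position 57.
EcoRI cuts after the first base of each site, so after position 57.
The Vte50II site (CATATG) starts at position 154.
Vte50II cuts after base 4 of each site, so after position 157.
Combined cut positions: 57, 157.
Linear molecule, 2 cuts → 3 fragments:
  1–57 → 57 bp
  58–157 → 100 bp
  158–238 → 81 bp
Sorted largest to smallest: 100, 81, 57 bp.

100, 81, 57 bp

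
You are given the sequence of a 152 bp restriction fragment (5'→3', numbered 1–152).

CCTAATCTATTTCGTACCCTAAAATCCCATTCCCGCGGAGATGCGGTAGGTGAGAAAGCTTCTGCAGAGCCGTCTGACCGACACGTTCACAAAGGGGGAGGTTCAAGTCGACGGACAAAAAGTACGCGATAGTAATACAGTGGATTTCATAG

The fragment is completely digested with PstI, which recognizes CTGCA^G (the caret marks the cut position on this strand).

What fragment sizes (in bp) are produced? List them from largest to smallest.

The PstI site (CTGCAG) starts at position 62.
PstI cuts after base 5 of each site (before the last base), so after position 66.
Linear molecule, 1 cut → 2 fragments:
  1–66 → 66 bp
  67–152 → 86 bp
Sorted largest to smallest: 86, 66 bp.

86, 66 bp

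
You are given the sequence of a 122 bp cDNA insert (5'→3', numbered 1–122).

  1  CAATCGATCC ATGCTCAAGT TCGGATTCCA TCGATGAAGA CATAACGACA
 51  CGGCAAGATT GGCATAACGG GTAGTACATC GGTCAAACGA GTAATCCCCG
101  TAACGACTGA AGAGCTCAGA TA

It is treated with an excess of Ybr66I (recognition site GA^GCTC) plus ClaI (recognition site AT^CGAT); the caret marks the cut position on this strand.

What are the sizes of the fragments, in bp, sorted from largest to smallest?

82, 27, 9, 4 bp

The Ybr66I site (GAGCTC) starts at position 112.
Ybr66I cuts after base 2 of each site, so after position 113.
ClaI sites (ATCGAT) start at positions 3, 30.
ClaI cuts after base 2 of each site, so after positions 4, 31.
Combined cut positions: 4, 31, 113.
Linear molecule, 3 cuts → 4 fragments:
  1–4 → 4 bp
  5–31 → 27 bp
  32–113 → 82 bp
  114–122 → 9 bp
Sorted largest to smallest: 82, 27, 9, 4 bp.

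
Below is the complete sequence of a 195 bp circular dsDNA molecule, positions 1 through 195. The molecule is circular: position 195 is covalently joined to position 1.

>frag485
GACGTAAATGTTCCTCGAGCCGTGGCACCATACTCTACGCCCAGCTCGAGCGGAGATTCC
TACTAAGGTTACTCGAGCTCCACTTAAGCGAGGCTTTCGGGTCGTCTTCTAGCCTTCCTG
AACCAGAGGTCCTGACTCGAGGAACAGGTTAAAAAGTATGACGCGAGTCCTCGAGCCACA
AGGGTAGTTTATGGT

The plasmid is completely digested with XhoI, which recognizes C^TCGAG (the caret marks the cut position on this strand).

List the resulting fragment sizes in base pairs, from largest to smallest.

XhoI sites (CTCGAG) start at positions 14, 45, 72, 136, 170.
XhoI cuts after the first base of each site, so after positions 14, 45, 72, 136, 170.
Circular molecule, 5 cuts → 5 fragments:
  15–45 → 31 bp
  46–72 → 27 bp
  73–136 → 64 bp
  137–170 → 34 bp
  171–195 then 1–14 → 25 + 14 = 39 bp
Sorted largest to smallest: 64, 39, 34, 31, 27 bp.

64, 39, 34, 31, 27 bp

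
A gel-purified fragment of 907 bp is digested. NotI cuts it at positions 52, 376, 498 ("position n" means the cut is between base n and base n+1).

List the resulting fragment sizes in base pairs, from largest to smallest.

409, 324, 122, 52 bp

Linear molecule, 3 cuts → 4 fragments:
  52 − 0 = 52 bp
  376 − 52 = 324 bp
  498 − 376 = 122 bp
  907 − 498 = 409 bp
Sorted largest to smallest: 409, 324, 122, 52 bp.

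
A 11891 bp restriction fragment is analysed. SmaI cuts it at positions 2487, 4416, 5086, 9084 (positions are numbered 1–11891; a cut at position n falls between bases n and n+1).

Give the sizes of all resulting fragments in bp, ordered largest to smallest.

3998, 2807, 2487, 1929, 670 bp

Linear molecule, 4 cuts → 5 fragments:
  2487 − 0 = 2487 bp
  4416 − 2487 = 1929 bp
  5086 − 4416 = 670 bp
  9084 − 5086 = 3998 bp
  11891 − 9084 = 2807 bp
Sorted largest to smallest: 3998, 2807, 2487, 1929, 670 bp.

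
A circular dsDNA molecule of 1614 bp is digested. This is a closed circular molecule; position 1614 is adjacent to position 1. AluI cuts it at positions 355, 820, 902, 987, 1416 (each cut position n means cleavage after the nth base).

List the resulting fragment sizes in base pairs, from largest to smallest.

553, 465, 429, 85, 82 bp

Circular molecule, 5 cuts → 5 fragments:
  820 − 355 = 465 bp
  902 − 820 = 82 bp
  987 − 902 = 85 bp
  1416 − 987 = 429 bp
  wrap: 1614 − 1416 + 355 = 553 bp
Sorted largest to smallest: 553, 465, 429, 85, 82 bp.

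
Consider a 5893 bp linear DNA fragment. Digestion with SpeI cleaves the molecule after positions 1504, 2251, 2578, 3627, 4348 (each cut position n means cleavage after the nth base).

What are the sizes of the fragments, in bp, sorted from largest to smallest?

Linear molecule, 5 cuts → 6 fragments:
  1504 − 0 = 1504 bp
  2251 − 1504 = 747 bp
  2578 − 2251 = 327 bp
  3627 − 2578 = 1049 bp
  4348 − 3627 = 721 bp
  5893 − 4348 = 1545 bp
Sorted largest to smallest: 1545, 1504, 1049, 747, 721, 327 bp.

1545, 1504, 1049, 747, 721, 327 bp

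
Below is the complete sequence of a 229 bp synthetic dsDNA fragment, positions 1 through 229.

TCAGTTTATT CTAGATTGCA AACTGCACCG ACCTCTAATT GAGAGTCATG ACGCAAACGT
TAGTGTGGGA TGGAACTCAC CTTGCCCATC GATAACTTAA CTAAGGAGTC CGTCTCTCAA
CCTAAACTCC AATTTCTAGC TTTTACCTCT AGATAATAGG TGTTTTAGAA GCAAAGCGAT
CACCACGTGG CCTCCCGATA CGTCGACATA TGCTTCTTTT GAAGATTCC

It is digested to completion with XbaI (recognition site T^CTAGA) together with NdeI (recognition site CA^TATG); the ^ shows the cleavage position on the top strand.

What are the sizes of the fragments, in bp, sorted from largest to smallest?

138, 60, 21, 10 bp

XbaI sites (TCTAGA) start at positions 10, 148.
XbaI cuts after the first base of each site, so after positions 10, 148.
The NdeI site (CATATG) starts at position 207.
NdeI cuts after base 2 of each site, so after position 208.
Combined cut positions: 10, 148, 208.
Linear molecule, 3 cuts → 4 fragments:
  1–10 → 10 bp
  11–148 → 138 bp
  149–208 → 60 bp
  209–229 → 21 bp
Sorted largest to smallest: 138, 60, 21, 10 bp.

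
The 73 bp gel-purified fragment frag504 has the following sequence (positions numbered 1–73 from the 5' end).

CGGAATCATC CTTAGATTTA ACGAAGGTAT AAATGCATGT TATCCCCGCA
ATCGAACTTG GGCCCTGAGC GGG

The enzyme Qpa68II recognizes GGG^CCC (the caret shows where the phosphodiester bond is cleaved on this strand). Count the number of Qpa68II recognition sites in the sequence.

1

GGGCCC occurs starting at position 60.
Qpa68II cuts at 1 site.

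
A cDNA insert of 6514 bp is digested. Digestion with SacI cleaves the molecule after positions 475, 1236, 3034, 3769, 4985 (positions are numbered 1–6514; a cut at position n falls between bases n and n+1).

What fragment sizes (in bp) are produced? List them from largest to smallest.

1798, 1529, 1216, 761, 735, 475 bp

Linear molecule, 5 cuts → 6 fragments:
  475 − 0 = 475 bp
  1236 − 475 = 761 bp
  3034 − 1236 = 1798 bp
  3769 − 3034 = 735 bp
  4985 − 3769 = 1216 bp
  6514 − 4985 = 1529 bp
Sorted largest to smallest: 1798, 1529, 1216, 761, 735, 475 bp.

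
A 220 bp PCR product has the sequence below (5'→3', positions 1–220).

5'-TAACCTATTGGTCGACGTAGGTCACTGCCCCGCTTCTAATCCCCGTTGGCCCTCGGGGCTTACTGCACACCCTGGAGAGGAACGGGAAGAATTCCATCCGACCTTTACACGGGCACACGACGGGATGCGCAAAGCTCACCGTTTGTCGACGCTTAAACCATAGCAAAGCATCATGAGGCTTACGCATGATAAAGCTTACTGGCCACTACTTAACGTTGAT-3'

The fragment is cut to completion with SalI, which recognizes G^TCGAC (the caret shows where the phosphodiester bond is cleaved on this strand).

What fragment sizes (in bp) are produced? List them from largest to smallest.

SalI sites (GTCGAC) start at positions 11, 145.
SalI cuts after the first base of each site, so after positions 11, 145.
Linear molecule, 2 cuts → 3 fragments:
  1–11 → 11 bp
  12–145 → 134 bp
  146–220 → 75 bp
Sorted largest to smallest: 134, 75, 11 bp.

134, 75, 11 bp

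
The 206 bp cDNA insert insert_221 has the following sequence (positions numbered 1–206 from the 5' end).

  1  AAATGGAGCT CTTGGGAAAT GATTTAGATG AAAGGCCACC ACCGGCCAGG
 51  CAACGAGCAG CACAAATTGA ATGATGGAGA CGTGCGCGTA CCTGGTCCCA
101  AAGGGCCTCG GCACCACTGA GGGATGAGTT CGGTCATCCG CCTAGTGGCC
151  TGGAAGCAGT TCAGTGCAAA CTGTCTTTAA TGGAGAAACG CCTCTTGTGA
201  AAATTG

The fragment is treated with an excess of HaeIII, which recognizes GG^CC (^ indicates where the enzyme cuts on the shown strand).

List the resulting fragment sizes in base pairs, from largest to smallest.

60, 58, 43, 35, 10 bp

HaeIII sites (GGCC) start at positions 34, 44, 104, 147.
HaeIII cuts after base 2 of each site, so after positions 35, 45, 105, 148.
Linear molecule, 4 cuts → 5 fragments:
  1–35 → 35 bp
  36–45 → 10 bp
  46–105 → 60 bp
  106–148 → 43 bp
  149–206 → 58 bp
Sorted largest to smallest: 60, 58, 43, 35, 10 bp.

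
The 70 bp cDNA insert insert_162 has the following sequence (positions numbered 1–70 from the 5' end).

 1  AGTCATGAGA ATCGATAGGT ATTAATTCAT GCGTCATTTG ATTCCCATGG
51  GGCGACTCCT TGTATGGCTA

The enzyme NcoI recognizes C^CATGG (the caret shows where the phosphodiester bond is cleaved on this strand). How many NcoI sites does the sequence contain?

1

CCATGG occurs starting at position 45.
NcoI cuts at 1 site.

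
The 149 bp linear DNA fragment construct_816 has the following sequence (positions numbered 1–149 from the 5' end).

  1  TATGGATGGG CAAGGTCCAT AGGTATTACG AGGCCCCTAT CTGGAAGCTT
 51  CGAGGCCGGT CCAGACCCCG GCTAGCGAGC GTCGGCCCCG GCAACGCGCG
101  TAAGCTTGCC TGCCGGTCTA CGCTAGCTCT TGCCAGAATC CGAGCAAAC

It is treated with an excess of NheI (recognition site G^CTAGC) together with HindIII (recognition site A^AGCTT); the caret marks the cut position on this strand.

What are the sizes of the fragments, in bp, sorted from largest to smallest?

NheI sites (GCTAGC) start at positions 71, 122.
NheI cuts after the first base of each site, so after positions 71, 122.
HindIII sites (AAGCTT) start at positions 45, 102.
HindIII cuts after the first base of each site, so after positions 45, 102.
Combined cut positions: 45, 71, 102, 122.
Linear molecule, 4 cuts → 5 fragments:
  1–45 → 45 bp
  46–71 → 26 bp
  72–102 → 31 bp
  103–122 → 20 bp
  123–149 → 27 bp
Sorted largest to smallest: 45, 31, 27, 26, 20 bp.

45, 31, 27, 26, 20 bp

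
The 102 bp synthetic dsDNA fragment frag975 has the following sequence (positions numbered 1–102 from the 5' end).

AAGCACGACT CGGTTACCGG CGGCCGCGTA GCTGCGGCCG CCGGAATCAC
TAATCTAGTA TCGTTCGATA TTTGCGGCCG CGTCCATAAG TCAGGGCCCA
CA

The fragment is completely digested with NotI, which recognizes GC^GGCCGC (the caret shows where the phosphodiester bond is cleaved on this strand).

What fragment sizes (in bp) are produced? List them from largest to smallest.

40, 27, 21, 14 bp

NotI sites (GCGGCCGC) start at positions 20, 34, 74.
NotI cuts after base 2 of each site, so after positions 21, 35, 75.
Linear molecule, 3 cuts → 4 fragments:
  1–21 → 21 bp
  22–35 → 14 bp
  36–75 → 40 bp
  76–102 → 27 bp
Sorted largest to smallest: 40, 27, 21, 14 bp.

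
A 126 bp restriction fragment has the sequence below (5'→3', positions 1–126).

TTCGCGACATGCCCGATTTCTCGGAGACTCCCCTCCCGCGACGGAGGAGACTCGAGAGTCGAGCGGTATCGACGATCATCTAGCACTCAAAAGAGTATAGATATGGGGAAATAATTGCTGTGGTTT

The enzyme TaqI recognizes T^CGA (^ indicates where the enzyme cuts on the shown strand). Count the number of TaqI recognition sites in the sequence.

3

TCGA occurs starting at positions 52, 59, 69.
TaqI cuts at 3 sites.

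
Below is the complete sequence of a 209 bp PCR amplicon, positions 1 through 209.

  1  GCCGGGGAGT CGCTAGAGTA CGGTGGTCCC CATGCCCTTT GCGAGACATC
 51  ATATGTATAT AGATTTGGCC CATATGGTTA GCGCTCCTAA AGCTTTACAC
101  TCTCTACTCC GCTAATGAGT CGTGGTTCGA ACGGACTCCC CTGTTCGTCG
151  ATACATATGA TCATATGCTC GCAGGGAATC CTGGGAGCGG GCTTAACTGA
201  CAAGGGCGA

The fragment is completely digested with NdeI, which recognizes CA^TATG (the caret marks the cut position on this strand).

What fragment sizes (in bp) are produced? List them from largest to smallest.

83, 51, 46, 21, 8 bp

NdeI sites (CATATG) start at positions 50, 71, 154, 162.
NdeI cuts after base 2 of each site, so after positions 51, 72, 155, 163.
Linear molecule, 4 cuts → 5 fragments:
  1–51 → 51 bp
  52–72 → 21 bp
  73–155 → 83 bp
  156–163 → 8 bp
  164–209 → 46 bp
Sorted largest to smallest: 83, 51, 46, 21, 8 bp.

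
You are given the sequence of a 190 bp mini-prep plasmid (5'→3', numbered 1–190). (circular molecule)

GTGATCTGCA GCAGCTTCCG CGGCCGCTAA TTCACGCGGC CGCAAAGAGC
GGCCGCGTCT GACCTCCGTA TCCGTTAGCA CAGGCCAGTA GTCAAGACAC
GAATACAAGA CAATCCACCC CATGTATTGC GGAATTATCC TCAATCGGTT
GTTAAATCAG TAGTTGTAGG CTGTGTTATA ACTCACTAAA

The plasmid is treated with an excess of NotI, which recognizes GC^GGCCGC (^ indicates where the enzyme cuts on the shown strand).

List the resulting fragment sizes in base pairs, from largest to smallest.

NotI sites (GCGGCCGC) start at positions 20, 36, 49.
NotI cuts after base 2 of each site, so after positions 21, 37, 50.
Circular molecule, 3 cuts → 3 fragments:
  22–37 → 16 bp
  38–50 → 13 bp
  51–190 then 1–21 → 140 + 21 = 161 bp
Sorted largest to smallest: 161, 16, 13 bp.

161, 16, 13 bp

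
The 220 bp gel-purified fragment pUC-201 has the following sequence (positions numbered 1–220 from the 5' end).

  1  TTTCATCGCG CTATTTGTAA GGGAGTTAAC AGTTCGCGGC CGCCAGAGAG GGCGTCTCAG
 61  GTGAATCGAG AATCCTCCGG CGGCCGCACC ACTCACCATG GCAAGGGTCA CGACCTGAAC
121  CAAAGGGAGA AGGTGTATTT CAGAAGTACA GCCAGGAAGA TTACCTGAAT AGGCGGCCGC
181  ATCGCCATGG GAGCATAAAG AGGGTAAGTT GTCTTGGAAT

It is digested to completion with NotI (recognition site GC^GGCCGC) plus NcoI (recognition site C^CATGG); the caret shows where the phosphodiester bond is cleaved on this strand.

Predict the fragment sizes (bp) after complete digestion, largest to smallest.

78, 44, 37, 35, 15, 11 bp

NotI sites (GCGGCCGC) start at positions 36, 80, 173.
NotI cuts after base 2 of each site, so after positions 37, 81, 174.
NcoI sites (CCATGG) start at positions 96, 185.
NcoI cuts after the first base of each site, so after positions 96, 185.
Combined cut positions: 37, 81, 96, 174, 185.
Linear molecule, 5 cuts → 6 fragments:
  1–37 → 37 bp
  38–81 → 44 bp
  82–96 → 15 bp
  97–174 → 78 bp
  175–185 → 11 bp
  186–220 → 35 bp
Sorted largest to smallest: 78, 44, 37, 35, 15, 11 bp.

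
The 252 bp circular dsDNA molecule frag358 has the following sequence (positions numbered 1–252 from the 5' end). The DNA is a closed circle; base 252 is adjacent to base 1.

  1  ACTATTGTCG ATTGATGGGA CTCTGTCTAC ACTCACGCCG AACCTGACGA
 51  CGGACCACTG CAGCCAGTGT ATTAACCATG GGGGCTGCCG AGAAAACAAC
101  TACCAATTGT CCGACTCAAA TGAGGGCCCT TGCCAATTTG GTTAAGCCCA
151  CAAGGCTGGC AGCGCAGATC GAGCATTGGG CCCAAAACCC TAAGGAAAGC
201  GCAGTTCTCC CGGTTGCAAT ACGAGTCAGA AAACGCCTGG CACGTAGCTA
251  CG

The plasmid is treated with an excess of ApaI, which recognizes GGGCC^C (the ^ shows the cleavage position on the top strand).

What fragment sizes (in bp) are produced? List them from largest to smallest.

198, 54 bp

ApaI sites (GGGCCC) start at positions 124, 178.
ApaI cuts after base 5 of each site (before the last base), so after positions 128, 182.
Circular molecule, 2 cuts → 2 fragments:
  129–182 → 54 bp
  183–252 then 1–128 → 70 + 128 = 198 bp
Sorted largest to smallest: 198, 54 bp.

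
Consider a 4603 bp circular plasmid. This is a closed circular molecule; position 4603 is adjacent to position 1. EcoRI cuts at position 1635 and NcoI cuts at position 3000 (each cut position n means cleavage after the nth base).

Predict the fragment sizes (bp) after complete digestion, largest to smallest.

Combined cut positions (sorted): 1635, 3000.
Circular molecule, 2 cuts → 2 fragments:
  3000 − 1635 = 1365 bp
  wrap: 4603 − 3000 + 1635 = 3238 bp
Sorted largest to smallest: 3238, 1365 bp.

3238, 1365 bp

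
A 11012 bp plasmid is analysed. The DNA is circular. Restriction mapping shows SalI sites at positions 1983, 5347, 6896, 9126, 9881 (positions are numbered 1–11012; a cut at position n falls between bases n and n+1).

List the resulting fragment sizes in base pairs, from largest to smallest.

Circular molecule, 5 cuts → 5 fragments:
  5347 − 1983 = 3364 bp
  6896 − 5347 = 1549 bp
  9126 − 6896 = 2230 bp
  9881 − 9126 = 755 bp
  wrap: 11012 − 9881 + 1983 = 3114 bp
Sorted largest to smallest: 3364, 3114, 2230, 1549, 755 bp.

3364, 3114, 2230, 1549, 755 bp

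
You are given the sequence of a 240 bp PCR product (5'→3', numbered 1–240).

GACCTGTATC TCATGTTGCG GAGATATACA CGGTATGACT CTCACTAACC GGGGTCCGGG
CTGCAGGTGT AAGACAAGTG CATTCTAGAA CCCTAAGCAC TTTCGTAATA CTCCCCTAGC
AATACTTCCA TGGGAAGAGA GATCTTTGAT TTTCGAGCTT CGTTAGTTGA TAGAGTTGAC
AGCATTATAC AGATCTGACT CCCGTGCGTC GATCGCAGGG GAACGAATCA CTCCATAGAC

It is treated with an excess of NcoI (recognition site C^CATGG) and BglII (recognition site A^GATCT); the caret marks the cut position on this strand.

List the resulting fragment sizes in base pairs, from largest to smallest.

The NcoI site (CCATGG) starts at position 128.
NcoI cuts after the first base of each site, so after position 128.
BglII sites (AGATCT) start at positions 140, 191.
BglII cuts after the first base of each site, so after positions 140, 191.
Combined cut positions: 128, 140, 191.
Linear molecule, 3 cuts → 4 fragments:
  1–128 → 128 bp
  129–140 → 12 bp
  141–191 → 51 bp
  192–240 → 49 bp
Sorted largest to smallest: 128, 51, 49, 12 bp.

128, 51, 49, 12 bp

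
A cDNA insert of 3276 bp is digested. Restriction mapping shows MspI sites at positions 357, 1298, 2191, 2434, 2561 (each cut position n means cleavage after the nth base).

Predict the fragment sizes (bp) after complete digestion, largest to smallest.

Linear molecule, 5 cuts → 6 fragments:
  357 − 0 = 357 bp
  1298 − 357 = 941 bp
  2191 − 1298 = 893 bp
  2434 − 2191 = 243 bp
  2561 − 2434 = 127 bp
  3276 − 2561 = 715 bp
Sorted largest to smallest: 941, 893, 715, 357, 243, 127 bp.

941, 893, 715, 357, 243, 127 bp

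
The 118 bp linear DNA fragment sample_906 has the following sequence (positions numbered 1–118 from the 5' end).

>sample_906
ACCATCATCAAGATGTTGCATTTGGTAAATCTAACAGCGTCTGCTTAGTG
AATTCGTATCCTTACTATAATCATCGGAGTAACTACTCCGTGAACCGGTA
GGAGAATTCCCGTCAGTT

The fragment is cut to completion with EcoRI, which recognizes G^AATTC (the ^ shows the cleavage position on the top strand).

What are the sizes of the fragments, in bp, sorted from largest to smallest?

54, 50, 14 bp

EcoRI sites (GAATTC) start at positions 50, 104.
EcoRI cuts after the first base of each site, so after positions 50, 104.
Linear molecule, 2 cuts → 3 fragments:
  1–50 → 50 bp
  51–104 → 54 bp
  105–118 → 14 bp
Sorted largest to smallest: 54, 50, 14 bp.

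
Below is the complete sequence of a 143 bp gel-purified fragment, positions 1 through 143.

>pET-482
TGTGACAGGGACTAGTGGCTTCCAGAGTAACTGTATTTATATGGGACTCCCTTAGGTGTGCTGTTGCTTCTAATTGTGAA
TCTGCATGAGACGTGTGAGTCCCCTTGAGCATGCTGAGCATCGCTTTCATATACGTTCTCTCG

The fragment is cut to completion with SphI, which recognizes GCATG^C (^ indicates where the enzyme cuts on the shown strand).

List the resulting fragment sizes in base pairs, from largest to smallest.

113, 30 bp

The SphI site (GCATGC) starts at position 109.
SphI cuts after base 5 of each site (before the last base), so after position 113.
Linear molecule, 1 cut → 2 fragments:
  1–113 → 113 bp
  114–143 → 30 bp
Sorted largest to smallest: 113, 30 bp.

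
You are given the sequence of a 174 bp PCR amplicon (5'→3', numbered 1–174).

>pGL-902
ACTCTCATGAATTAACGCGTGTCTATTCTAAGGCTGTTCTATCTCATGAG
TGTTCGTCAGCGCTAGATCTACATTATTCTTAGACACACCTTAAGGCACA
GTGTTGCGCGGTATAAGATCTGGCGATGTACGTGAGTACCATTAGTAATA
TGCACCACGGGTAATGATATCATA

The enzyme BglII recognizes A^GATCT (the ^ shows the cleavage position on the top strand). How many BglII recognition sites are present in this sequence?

2

AGATCT occurs starting at positions 65, 116.
BglII cuts at 2 sites.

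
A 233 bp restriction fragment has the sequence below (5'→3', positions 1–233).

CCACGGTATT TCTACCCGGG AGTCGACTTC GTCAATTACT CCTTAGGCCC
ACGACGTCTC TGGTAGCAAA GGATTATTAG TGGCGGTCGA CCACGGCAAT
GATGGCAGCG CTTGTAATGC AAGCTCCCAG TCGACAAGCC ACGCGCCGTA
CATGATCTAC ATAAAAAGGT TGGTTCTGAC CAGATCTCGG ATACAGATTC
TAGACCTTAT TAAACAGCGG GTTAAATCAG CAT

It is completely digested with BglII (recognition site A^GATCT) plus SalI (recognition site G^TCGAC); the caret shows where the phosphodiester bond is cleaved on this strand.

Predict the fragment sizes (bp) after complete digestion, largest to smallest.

64, 52, 51, 44, 22 bp

The BglII site (AGATCT) starts at position 182.
BglII cuts after the first base of each site, so after position 182.
SalI sites (GTCGAC) start at positions 22, 86, 130.
SalI cuts after the first base of each site, so after positions 22, 86, 130.
Combined cut positions: 22, 86, 130, 182.
Linear molecule, 4 cuts → 5 fragments:
  1–22 → 22 bp
  23–86 → 64 bp
  87–130 → 44 bp
  131–182 → 52 bp
  183–233 → 51 bp
Sorted largest to smallest: 64, 52, 51, 44, 22 bp.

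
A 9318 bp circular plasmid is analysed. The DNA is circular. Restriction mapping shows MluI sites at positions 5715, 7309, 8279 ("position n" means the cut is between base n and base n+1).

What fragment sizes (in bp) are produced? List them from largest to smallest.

6754, 1594, 970 bp

Circular molecule, 3 cuts → 3 fragments:
  7309 − 5715 = 1594 bp
  8279 − 7309 = 970 bp
  wrap: 9318 − 8279 + 5715 = 6754 bp
Sorted largest to smallest: 6754, 1594, 970 bp.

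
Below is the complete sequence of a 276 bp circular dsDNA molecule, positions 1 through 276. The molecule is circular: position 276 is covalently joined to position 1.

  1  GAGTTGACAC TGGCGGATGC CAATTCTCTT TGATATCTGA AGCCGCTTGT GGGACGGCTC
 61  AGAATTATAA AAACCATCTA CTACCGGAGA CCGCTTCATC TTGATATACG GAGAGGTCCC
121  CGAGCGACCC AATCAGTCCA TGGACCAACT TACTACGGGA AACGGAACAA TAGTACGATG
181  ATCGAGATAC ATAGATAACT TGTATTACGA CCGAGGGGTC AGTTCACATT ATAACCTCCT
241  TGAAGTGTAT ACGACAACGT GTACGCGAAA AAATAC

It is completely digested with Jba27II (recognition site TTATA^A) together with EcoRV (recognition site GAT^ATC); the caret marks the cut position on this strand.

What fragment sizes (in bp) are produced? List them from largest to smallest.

164, 77, 35 bp

Jba27II sites (TTATAA) start at positions 65, 229.
Jba27II cuts after base 5 of each site (before the last base), so after positions 69, 233.
The EcoRV site (GATATC) starts at position 32.
EcoRV cuts after base 3 of each site, so after position 34.
Combined cut positions: 34, 69, 233.
Circular molecule, 3 cuts → 3 fragments:
  35–69 → 35 bp
  70–233 → 164 bp
  234–276 then 1–34 → 43 + 34 = 77 bp
Sorted largest to smallest: 164, 77, 35 bp.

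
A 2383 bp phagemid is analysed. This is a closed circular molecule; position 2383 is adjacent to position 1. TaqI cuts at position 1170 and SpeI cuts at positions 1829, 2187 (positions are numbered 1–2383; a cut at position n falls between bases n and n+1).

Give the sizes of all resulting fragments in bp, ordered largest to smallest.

Combined cut positions (sorted): 1170, 1829, 2187.
Circular molecule, 3 cuts → 3 fragments:
  1829 − 1170 = 659 bp
  2187 − 1829 = 358 bp
  wrap: 2383 − 2187 + 1170 = 1366 bp
Sorted largest to smallest: 1366, 659, 358 bp.

1366, 659, 358 bp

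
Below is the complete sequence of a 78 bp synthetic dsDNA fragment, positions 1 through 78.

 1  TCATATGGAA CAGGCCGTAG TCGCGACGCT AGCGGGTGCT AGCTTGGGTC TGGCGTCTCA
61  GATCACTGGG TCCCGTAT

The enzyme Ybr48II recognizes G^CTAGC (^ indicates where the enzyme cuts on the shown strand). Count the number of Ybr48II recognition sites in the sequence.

GCTAGC occurs starting at positions 28, 38.
Ybr48II cuts at 2 sites.

2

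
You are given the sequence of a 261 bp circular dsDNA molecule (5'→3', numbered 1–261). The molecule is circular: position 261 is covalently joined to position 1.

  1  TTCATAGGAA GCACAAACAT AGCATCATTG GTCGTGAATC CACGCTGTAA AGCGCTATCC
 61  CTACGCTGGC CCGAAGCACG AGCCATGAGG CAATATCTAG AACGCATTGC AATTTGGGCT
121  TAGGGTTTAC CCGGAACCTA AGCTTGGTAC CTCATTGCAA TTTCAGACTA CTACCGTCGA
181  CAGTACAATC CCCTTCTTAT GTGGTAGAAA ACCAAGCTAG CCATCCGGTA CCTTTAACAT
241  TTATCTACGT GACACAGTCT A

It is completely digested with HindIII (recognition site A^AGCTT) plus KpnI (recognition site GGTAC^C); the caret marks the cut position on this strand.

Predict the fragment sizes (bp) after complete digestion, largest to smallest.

170, 81, 10 bp

The HindIII site (AAGCTT) starts at position 140.
HindIII cuts after the first base of each site, so after position 140.
KpnI sites (GGTACC) start at positions 146, 227.
KpnI cuts after base 5 of each site (before the last base), so after positions 150, 231.
Combined cut positions: 140, 150, 231.
Circular molecule, 3 cuts → 3 fragments:
  141–150 → 10 bp
  151–231 → 81 bp
  232–261 then 1–140 → 30 + 140 = 170 bp
Sorted largest to smallest: 170, 81, 10 bp.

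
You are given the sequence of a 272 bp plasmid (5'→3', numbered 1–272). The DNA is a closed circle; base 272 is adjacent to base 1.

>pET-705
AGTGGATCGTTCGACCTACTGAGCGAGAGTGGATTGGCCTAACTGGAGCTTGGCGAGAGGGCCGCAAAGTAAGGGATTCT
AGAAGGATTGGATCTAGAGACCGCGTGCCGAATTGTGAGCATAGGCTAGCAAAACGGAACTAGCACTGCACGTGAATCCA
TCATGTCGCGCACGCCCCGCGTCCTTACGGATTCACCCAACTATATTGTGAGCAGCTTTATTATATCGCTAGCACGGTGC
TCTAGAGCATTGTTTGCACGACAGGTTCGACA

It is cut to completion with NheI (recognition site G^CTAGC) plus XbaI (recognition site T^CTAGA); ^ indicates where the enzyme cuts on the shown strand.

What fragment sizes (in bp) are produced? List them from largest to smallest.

NheI sites (GCTAGC) start at positions 125, 228.
NheI cuts after the first base of each site, so after positions 125, 228.
XbaI sites (TCTAGA) start at positions 78, 93, 241.
XbaI cuts after the first base of each site, so after positions 78, 93, 241.
Combined cut positions: 78, 93, 125, 228, 241.
Circular molecule, 5 cuts → 5 fragments:
  79–93 → 15 bp
  94–125 → 32 bp
  126–228 → 103 bp
  229–241 → 13 bp
  242–272 then 1–78 → 31 + 78 = 109 bp
Sorted largest to smallest: 109, 103, 32, 15, 13 bp.

109, 103, 32, 15, 13 bp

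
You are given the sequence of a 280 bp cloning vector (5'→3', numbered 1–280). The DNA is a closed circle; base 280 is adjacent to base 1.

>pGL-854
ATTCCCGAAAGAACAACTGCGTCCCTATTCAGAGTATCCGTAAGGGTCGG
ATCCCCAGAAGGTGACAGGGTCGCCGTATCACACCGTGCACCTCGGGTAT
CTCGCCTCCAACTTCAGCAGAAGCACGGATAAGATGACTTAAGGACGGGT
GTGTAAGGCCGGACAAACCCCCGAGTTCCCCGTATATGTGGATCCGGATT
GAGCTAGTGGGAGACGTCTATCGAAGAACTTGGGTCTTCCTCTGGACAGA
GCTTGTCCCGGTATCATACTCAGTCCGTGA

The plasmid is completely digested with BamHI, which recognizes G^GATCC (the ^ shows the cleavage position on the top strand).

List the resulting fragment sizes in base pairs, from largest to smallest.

141, 139 bp

BamHI sites (GGATCC) start at positions 49, 190.
BamHI cuts after the first base of each site, so after positions 49, 190.
Circular molecule, 2 cuts → 2 fragments:
  50–190 → 141 bp
  191–280 then 1–49 → 90 + 49 = 139 bp
Sorted largest to smallest: 141, 139 bp.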